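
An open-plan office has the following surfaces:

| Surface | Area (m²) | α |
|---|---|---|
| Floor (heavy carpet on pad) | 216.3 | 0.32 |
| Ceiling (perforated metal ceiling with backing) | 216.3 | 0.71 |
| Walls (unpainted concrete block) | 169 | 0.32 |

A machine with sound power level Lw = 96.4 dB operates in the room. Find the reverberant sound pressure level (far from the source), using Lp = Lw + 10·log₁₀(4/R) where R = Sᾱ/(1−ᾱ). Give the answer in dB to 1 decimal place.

75.3 dB

Σ(Sᵢαᵢ) = 216.3·0.32 + 216.3·0.71 + 169·0.32 = 276.869; total area S = 601.6 m².
ᾱ = 276.869/601.6 = 0.4602; R = Sᾱ/(1−ᾱ) = 276.869/(1−0.4602) = 512.910 m².
Lp = 96.4 + 10·log₁₀(4/512.910) = 96.4 + (-21.08) = 75.3 dB.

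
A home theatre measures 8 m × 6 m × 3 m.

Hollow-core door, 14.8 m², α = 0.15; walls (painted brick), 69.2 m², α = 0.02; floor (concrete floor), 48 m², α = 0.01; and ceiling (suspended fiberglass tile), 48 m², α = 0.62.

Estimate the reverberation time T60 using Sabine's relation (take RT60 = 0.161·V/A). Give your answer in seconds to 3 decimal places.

0.685 s

Equivalent absorption area: A = 14.8*0.15 + 69.2*0.02 + 48*0.01 + 48*0.62 = 33.844 m².
Volume V = 8 × 6 × 3 = 144 m³.
RT60 = 0.161 · V / A = 0.161 × 144 / 33.844 = 0.685 s.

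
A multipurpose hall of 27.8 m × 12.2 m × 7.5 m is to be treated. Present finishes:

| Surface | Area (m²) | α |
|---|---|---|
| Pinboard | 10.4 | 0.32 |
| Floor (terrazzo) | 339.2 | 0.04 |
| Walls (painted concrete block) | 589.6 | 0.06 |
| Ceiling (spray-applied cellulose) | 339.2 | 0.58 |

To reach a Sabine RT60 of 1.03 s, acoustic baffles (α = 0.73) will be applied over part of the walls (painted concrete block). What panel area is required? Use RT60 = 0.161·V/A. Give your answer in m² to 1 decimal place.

221.8

Total absorption A₁ = 10.4*0.32 + 339.2*0.04 + 589.6*0.06 + 339.2*0.58
  = 3.328 + 13.568 + 35.376 + 196.736 = 249.008 m² sabins.
V = 2543.7 m³. Target absorption A₂ = 0.161 × 2543.7 / 1.03 = 397.607 sabins.
ΔA needed = 397.607 − 249.008 = 148.599 sabins.
Net gain per m²: Δα = 0.73 − 0.06 = 0.67.
Area = ΔA/Δα = 148.599/0.67 = 221.8 m².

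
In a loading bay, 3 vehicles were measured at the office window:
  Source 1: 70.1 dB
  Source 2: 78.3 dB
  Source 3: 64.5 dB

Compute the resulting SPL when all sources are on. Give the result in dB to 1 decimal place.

79.1 dB

Sum in the linear (power) domain: Σ 10^(Lᵢ/10) = 10^(70.1/10) + 10^(78.3/10) + 10^(64.5/10) = 8.066e+07.
Combined level = 10 log₁₀(8.066e+07) = 79.1 dB.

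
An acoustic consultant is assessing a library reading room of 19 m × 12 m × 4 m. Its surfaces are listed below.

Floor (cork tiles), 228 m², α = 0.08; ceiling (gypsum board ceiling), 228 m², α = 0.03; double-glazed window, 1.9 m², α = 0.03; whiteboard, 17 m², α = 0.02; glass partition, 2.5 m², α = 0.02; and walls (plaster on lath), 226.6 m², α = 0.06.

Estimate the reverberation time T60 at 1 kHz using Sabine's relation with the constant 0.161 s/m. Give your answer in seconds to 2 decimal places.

3.75 sec

Equivalent absorption area: A = 228*0.08 + 228*0.03 + 1.9*0.03 + 17*0.02 + 2.5*0.02 + 226.6*0.06 = 39.123 m².
V = 19·12·4 = 912 m³.
T = 0.161 V/A = 0.161·912/39.123 = 3.75 s.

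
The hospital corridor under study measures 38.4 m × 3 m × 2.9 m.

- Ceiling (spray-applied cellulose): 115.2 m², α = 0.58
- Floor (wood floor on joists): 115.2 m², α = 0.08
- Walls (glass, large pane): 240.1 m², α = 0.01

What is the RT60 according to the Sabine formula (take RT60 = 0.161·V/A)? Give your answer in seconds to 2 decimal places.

Equivalent absorption area: A = 115.2·0.58 + 115.2·0.08 + 240.1·0.01 = 78.433 m².
Volume V = 38.4 × 3 × 2.9 = 334.08 m³.
RT60 = 0.161 · V / A = 0.161 × 334.08 / 78.433 = 0.69 s.

0.69 s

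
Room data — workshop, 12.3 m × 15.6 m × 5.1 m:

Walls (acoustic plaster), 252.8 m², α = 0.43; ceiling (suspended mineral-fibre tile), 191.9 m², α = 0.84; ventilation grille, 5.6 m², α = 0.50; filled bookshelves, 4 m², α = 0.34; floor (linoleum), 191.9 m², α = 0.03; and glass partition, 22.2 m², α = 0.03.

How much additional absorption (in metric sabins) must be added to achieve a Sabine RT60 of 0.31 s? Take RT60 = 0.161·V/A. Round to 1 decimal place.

227.8 sabins

Equivalent absorption area: A₁ = 252.8×0.43 + 191.9×0.84 + 5.6×0.50 + 4×0.34 + 191.9×0.03 + 22.2×0.03 = 280.483 m².
Target A₂ = 0.161·978.588/0.31 = 508.234 sabins (V = 978.588 m³).
Shortfall: 508.234 − 280.483 = 227.8 sabins.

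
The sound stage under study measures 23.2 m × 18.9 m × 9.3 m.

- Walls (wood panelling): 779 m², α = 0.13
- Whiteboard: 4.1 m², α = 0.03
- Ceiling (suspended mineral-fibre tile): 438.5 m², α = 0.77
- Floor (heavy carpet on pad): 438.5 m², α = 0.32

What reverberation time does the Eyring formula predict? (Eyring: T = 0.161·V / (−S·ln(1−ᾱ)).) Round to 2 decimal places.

0.92 sec

Total surface area S = 779 + 4.1 + 438.5 + 438.5 = 1660.1 m².
Absorption A = 779×0.13 + 4.1×0.03 + 438.5×0.77 + 438.5×0.32 = 579.358 sabins.
Mean coefficient ᾱ = A/S = 0.3490.
−S·ln(1−ᾱ) = −1660.1 × ln(1 − 0.3490) = 712.591.
V = 23.2 × 18.9 × 9.3 = 4077.864 m³.
T = 0.161·V/[−S·ln(1−ᾱ)] = 0.161·4077.864/712.591 = 0.92 s.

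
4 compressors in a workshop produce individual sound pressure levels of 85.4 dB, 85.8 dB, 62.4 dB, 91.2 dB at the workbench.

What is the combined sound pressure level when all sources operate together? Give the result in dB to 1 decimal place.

93.1 dB

Sum in the linear (power) domain: Σ 10^(Lᵢ/10) = 10^(85.4/10) + 10^(85.8/10) + 10^(62.4/10) + 10^(91.2/10) = 2.047e+09.
Back to dB: 10·log₁₀ Σ = 93.1 dB.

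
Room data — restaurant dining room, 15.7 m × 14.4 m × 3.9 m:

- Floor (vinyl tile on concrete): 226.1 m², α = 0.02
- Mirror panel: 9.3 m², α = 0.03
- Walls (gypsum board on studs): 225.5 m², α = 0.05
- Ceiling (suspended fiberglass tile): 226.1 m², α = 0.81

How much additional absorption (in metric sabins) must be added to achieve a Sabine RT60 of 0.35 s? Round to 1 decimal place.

Equivalent absorption area: A₁ = 226.1*0.02 + 9.3*0.03 + 225.5*0.05 + 226.1*0.81 = 199.217 m².
V = 881.712 m³. Required absorption A₂ = 0.161 × 881.712 / 0.35 = 405.588 sabins.
Additional absorption ΔA = 405.588 − 199.217 = 206.4 sabins.

206.4 sabins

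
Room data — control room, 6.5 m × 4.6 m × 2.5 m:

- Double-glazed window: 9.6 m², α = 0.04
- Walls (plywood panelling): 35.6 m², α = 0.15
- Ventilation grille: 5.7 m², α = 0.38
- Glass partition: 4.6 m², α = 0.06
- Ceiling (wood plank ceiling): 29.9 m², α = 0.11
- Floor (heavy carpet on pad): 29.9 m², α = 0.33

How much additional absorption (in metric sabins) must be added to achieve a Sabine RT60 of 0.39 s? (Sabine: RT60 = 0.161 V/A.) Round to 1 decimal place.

Summing Sᵢαᵢ: 0.384 + 5.340 + 2.166 + 0.276 + 3.289 + 9.867 → A₁ = 21.322 sabins.
Target A₂ = 0.161·74.75/0.39 = 30.858 sabins (V = 74.75 m³).
Shortfall: 30.858 − 21.322 = 9.5 sabins.

9.5 sabins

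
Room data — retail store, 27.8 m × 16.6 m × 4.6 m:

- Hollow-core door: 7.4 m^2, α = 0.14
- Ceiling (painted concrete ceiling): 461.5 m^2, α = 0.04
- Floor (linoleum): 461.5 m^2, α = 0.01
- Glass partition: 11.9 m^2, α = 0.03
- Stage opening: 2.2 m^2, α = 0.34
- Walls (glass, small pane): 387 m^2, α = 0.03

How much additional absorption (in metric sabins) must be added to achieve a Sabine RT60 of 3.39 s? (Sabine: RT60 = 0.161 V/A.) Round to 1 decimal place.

64.0 sabins

Summing Sᵢαᵢ: 1.036 + 18.460 + 4.615 + 0.357 + 0.748 + 11.610 → A₁ = 36.826 sabins.
Target A₂ = 0.161·2122.808/3.39 = 100.818 sabins (V = 2122.808 m³).
Additional absorption ΔA = 100.818 − 36.826 = 64.0 sabins.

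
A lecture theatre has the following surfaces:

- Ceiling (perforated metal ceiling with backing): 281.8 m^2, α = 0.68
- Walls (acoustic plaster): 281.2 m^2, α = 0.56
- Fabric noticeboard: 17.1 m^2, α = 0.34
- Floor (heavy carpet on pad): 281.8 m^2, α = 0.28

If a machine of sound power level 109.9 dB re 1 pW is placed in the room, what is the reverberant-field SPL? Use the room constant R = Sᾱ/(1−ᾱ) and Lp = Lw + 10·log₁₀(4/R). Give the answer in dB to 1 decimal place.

86.5 dB

A = 433.814 sabins; S = 861.9 m^2.
ᾱ = 433.814/861.9 = 0.5033; R = Sᾱ/(1−ᾱ) = 433.814/(1−0.5033) = 873.392 m^2.
Lp = 109.9 + 10·log₁₀(4/873.392) = 109.9 + (-23.39) = 86.5 dB.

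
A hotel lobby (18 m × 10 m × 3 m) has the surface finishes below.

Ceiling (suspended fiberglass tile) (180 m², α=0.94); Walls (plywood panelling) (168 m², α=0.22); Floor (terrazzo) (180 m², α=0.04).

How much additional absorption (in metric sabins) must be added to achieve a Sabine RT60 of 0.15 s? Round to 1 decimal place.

Total absorption A₁ = 180·0.94 + 168·0.22 + 180·0.04
  = 169.200 + 36.960 + 7.200 = 213.360 m² sabins.
V = 540 m³. Required absorption A₂ = 0.161 × 540 / 0.15 = 579.600 sabins.
Additional absorption ΔA = 579.600 − 213.360 = 366.2 sabins.

366.2 sabins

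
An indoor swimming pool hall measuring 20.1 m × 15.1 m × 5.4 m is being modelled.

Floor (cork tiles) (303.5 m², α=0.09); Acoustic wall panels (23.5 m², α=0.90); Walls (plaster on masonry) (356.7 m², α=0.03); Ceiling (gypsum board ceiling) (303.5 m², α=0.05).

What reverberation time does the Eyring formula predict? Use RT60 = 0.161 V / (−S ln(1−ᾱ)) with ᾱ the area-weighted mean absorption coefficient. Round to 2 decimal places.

3.41 sec

Total surface area S = 303.5 + 23.5 + 356.7 + 303.5 = 987.2 m².
Σ(Sᵢαᵢ) = 303.5·0.09 + 23.5·0.90 + 356.7·0.03 + 303.5·0.05 = 74.341.
Mean coefficient ᾱ = A/S = 0.0753.
Eyring denominator: −S ln(1−ᾱ) = 77.284.
V = 20.1 × 15.1 × 5.4 = 1638.954 m³.
RT60 = 0.161 × 1638.954 / 77.284 = 3.41 s.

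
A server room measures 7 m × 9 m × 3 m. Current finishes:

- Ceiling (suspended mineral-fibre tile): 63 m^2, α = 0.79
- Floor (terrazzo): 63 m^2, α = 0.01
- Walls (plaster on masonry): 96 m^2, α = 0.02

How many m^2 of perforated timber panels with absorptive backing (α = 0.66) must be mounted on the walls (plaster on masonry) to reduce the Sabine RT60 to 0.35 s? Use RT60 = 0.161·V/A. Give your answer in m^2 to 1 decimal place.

Total absorption A₁ = 63*0.79 + 63*0.01 + 96*0.02
  = 49.770 + 0.630 + 1.920 = 52.320 m^2 sabins.
Required A₂ = 0.161·189/0.35 = 86.940 sabins.
ΔA needed = 86.940 − 52.320 = 34.620 sabins.
Net gain per m^2: Δα = 0.66 − 0.02 = 0.64.
Panel area = 34.620 / 0.64 = 54.1 m^2.

54.1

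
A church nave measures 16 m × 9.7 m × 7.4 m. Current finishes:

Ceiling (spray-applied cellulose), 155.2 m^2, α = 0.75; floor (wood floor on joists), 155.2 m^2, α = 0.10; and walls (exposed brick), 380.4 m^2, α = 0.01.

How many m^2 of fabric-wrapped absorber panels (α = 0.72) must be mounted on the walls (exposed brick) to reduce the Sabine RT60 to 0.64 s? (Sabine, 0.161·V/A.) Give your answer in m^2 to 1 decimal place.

Total absorption A₁ = 155.2×0.75 + 155.2×0.10 + 380.4×0.01
  = 116.400 + 15.520 + 3.804 = 135.724 m^2 sabins.
V = 1148.48 m³. Target absorption A₂ = 0.161 × 1148.48 / 0.64 = 288.914 sabins.
ΔA needed = 288.914 − 135.724 = 153.190 sabins.
Net gain per m^2: Δα = 0.72 − 0.01 = 0.71.
Panel area = 153.190 / 0.71 = 215.8 m^2.

215.8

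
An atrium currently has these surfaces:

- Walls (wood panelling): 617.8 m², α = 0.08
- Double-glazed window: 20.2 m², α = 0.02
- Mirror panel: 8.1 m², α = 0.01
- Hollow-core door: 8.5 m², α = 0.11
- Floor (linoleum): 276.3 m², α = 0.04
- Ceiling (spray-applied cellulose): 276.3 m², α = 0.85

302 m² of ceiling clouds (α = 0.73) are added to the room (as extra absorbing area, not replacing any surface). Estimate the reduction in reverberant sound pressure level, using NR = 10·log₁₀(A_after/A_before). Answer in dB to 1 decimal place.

Equivalent absorption area: A_before = 617.8×0.08 + 20.2×0.02 + 8.1×0.01 + 8.5×0.11 + 276.3×0.04 + 276.3×0.85 = 296.751 m².
Treatment contributes 302·0.73 = 220.460 sabins.
New total A_after = 517.211 sabins.
Reduction = 10 log₁₀(A_after/A_before) = 10 log₁₀(1.7429) = 2.4 dB.

2.4 dB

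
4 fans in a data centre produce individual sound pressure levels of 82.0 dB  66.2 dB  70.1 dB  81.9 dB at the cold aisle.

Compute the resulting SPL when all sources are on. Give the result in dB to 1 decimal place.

Converting to relative power and adding: 10^(82.0/10) + 10^(66.2/10) + 10^(70.1/10) + 10^(81.9/10) = 3.278e+08.
Back to dB: 10·log₁₀ Σ = 85.2 dB.

85.2 dB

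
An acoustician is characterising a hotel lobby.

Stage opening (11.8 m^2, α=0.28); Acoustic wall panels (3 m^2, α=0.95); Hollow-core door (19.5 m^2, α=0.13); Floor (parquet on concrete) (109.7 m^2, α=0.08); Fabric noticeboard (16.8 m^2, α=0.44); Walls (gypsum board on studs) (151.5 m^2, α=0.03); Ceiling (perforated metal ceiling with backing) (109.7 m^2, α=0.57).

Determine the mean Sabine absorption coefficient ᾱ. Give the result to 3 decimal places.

0.218

S = Σ Sᵢ = 11.8 + 3 + 19.5 + 109.7 + 16.8 + 151.5 + 109.7 = 422.0 m^2.
Weighted sum Σ Sα = 91.931.
ᾱ = 91.931 / 422.0 = 0.218.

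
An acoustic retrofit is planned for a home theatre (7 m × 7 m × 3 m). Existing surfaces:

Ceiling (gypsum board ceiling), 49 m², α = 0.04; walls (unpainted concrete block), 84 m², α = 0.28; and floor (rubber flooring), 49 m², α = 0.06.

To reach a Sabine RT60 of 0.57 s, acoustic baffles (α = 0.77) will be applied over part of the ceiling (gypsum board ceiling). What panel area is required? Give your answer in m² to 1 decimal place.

Summing Sᵢαᵢ: 1.960 + 23.520 + 2.940 → A₁ = 28.420 sabins.
V = 147 m³. Target absorption A₂ = 0.161 × 147 / 0.57 = 41.521 sabins.
ΔA needed = 41.521 − 28.420 = 13.101 sabins.
Net gain per m²: Δα = 0.77 − 0.04 = 0.73.
Panel area = 13.101 / 0.73 = 17.9 m².

17.9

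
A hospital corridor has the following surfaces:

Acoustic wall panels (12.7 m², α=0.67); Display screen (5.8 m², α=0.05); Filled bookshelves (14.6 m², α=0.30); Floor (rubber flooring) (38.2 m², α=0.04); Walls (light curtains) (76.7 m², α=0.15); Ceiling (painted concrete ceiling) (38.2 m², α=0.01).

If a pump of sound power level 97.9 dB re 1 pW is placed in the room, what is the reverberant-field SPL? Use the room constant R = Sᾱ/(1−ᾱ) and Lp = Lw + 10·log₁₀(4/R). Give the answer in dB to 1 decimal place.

89.0 dB

A = 26.594 sabins; S = 186.2 m².
ᾱ = 26.594/186.2 = 0.1428; R = Sᾱ/(1−ᾱ) = 26.594/(1−0.1428) = 31.024 m².
Lp = 97.9 + 10·log₁₀(4/31.024) = 97.9 + (-8.90) = 89.0 dB.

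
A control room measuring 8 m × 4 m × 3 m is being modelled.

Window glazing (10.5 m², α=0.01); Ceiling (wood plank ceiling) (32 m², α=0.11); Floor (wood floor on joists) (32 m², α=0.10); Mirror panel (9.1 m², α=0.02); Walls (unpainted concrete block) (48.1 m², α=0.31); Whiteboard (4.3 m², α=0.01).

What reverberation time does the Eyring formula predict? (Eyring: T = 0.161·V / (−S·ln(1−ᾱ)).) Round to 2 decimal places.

0.65 s

Total surface area S = 10.5 + 32 + 32 + 9.1 + 48.1 + 4.3 = 136.0 m².
Σ(Sᵢαᵢ) = 10.5·0.01 + 32·0.11 + 32·0.10 + 9.1·0.02 + 48.1·0.31 + 4.3·0.01 = 21.961.
Mean coefficient ᾱ = A/S = 0.1615.
Eyring denominator: −S ln(1−ᾱ) = 23.955.
V = 8 × 4 × 3 = 96 m³.
T = 0.161·V/[−S·ln(1−ᾱ)] = 0.161·96/23.955 = 0.65 s.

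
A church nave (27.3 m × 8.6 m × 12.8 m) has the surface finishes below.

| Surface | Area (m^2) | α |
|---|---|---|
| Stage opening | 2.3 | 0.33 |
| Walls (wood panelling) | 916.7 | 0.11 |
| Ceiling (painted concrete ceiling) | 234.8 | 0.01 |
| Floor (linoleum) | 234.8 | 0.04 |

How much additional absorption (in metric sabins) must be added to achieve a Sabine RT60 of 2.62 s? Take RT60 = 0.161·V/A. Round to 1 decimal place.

71.3 sabins

Equivalent absorption area: A₁ = 2.3×0.33 + 916.7×0.11 + 234.8×0.01 + 234.8×0.04 = 113.336 m^2.
Target A₂ = 0.161·3005.184/2.62 = 184.670 sabins (V = 3005.184 m³).
Additional absorption ΔA = 184.670 − 113.336 = 71.3 sabins.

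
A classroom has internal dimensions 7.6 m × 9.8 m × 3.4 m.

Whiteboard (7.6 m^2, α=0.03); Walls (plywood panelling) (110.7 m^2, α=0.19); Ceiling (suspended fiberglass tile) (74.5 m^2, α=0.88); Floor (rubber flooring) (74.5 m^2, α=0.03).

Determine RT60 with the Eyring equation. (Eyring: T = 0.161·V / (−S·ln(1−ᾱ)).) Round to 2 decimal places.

S = Σ Sᵢ = 267.3 m^2.
Σ(Sᵢαᵢ) = 7.6·0.03 + 110.7·0.19 + 74.5·0.88 + 74.5·0.03 = 89.056.
ᾱ = 89.056 / 267.3 = 0.3332.
−S·ln(1−ᾱ) = −267.3 × ln(1 − 0.3332) = 108.327.
V = 7.6 × 9.8 × 3.4 = 253.232 m³.
T = 0.161·V/[−S·ln(1−ᾱ)] = 0.161·253.232/108.327 = 0.38 s.

0.38 s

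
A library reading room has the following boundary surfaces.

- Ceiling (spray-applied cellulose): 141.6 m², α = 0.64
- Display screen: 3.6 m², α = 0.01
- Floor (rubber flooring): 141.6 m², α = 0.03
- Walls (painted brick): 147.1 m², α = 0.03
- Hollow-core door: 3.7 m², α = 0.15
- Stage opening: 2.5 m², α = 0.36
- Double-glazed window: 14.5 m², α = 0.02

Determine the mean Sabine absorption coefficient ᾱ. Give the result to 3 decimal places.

0.222

Total surface area S = 454.6 m².
A = 141.6*0.64 + 3.6*0.01 + 141.6*0.03 + 147.1*0.03 + 3.7*0.15 + 2.5*0.36 + 14.5*0.02 = 101.066 sabins.
ᾱ = A/S = 0.222.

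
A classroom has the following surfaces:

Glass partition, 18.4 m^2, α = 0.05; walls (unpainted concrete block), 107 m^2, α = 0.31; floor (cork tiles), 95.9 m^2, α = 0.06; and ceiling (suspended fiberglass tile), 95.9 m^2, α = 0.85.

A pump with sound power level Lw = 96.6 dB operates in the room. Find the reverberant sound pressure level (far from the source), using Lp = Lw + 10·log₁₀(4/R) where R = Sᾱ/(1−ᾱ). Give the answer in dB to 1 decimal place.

79.7 dB

Σ(Sᵢαᵢ) = 18.4·0.05 + 107·0.31 + 95.9·0.06 + 95.9·0.85 = 121.359; total area S = 317.2 m^2.
ᾱ = 0.3826, so room constant R = A/(1−ᾱ) = 196.565 m^2.
Lp = Lw + 10 log₁₀(4/R) = 96.6 -16.91 = 79.7 dB.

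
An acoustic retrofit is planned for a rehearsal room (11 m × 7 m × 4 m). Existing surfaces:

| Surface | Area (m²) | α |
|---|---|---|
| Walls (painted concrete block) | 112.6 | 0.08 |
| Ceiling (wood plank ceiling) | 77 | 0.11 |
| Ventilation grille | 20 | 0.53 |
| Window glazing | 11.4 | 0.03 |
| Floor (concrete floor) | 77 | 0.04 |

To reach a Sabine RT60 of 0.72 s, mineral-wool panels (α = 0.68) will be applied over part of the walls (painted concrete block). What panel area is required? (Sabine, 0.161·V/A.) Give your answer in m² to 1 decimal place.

Total absorption A₁ = 112.6·0.08 + 77·0.11 + 20·0.53 + 11.4·0.03 + 77·0.04
  = 9.008 + 8.470 + 10.600 + 0.342 + 3.080 = 31.500 m² sabins.
Required A₂ = 0.161·308/0.72 = 68.872 sabins.
Absorption to add: 68.872 − 31.500 = 37.372 sabins.
Net gain per m²: Δα = 0.68 − 0.08 = 0.60.
Panel area = 37.372 / 0.60 = 62.3 m².

62.3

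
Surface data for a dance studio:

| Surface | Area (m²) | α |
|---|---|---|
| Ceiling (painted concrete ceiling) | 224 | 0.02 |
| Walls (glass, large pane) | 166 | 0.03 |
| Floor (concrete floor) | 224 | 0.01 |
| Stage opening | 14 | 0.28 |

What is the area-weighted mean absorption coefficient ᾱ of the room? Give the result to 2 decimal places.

Total surface area S = 628.0 m².
A = 224·0.02 + 166·0.03 + 224·0.01 + 14·0.28 = 15.620 sabins.
ᾱ = A/S = 0.02.

0.02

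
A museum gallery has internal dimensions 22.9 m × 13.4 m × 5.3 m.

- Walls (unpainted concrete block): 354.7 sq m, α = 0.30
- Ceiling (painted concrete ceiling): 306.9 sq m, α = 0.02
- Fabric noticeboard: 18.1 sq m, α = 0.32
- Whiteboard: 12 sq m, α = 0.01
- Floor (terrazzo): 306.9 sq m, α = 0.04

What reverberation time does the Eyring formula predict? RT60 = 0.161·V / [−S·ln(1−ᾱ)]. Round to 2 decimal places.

Total surface area S = 354.7 + 306.9 + 18.1 + 12 + 306.9 = 998.6 sq m.
Σ(Sᵢαᵢ) = 354.7·0.30 + 306.9·0.02 + 18.1·0.32 + 12·0.01 + 306.9·0.04 = 130.736.
ᾱ = 130.736 / 998.6 = 0.1309.
−S·ln(1−ᾱ) = −998.6 × ln(1 − 0.1309) = 140.101.
V = 22.9 × 13.4 × 5.3 = 1626.358 m³.
RT60 = 0.161 × 1626.358 / 140.101 = 1.87 s.

1.87 s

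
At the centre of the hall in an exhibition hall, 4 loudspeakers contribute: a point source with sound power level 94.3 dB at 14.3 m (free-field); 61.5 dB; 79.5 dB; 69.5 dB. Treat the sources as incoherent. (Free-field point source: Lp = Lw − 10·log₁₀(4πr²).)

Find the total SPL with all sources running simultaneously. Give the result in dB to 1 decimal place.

80.0 dB

Source at 14.3 m: Lp = 94.3 − 10·log₁₀(4π·14.3²) = 94.3 − 10·log₁₀(2569.697) = 60.2 dB.
Σ 10^(Lᵢ/10) = 1.005e+08.
Combined level = 10 log₁₀(1.005e+08) = 80.0 dB.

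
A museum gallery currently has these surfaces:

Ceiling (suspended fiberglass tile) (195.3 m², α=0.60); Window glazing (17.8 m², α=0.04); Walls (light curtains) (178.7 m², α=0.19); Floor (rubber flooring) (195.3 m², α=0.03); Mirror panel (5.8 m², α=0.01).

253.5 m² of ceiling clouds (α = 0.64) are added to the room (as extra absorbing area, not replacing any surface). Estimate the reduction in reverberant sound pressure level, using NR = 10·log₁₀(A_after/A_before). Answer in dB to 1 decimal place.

3.1 dB

Equivalent absorption area: A_before = 195.3*0.60 + 17.8*0.04 + 178.7*0.19 + 195.3*0.03 + 5.8*0.01 = 157.762 m².
Treatment contributes 253.5·0.64 = 162.240 sabins.
A_after = 157.762 + 162.240 = 320.002 sabins.
Reduction = 10 log₁₀(A_after/A_before) = 10 log₁₀(2.0284) = 3.1 dB.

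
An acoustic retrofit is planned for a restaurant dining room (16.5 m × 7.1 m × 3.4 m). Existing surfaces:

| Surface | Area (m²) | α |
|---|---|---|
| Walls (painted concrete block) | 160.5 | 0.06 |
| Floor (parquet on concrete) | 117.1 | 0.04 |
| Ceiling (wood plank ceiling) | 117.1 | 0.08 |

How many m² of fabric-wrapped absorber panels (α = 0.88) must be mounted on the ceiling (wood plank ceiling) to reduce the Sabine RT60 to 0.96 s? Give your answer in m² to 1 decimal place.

53.9

Summing Sᵢαᵢ: 9.630 + 4.684 + 9.368 → A₁ = 23.682 sabins.
Required A₂ = 0.161·398.31/0.96 = 66.800 sabins.
Absorption to add: 66.800 − 23.682 = 43.118 sabins.
Net gain per m²: Δα = 0.88 − 0.08 = 0.80.
Area = ΔA/Δα = 43.118/0.80 = 53.9 m².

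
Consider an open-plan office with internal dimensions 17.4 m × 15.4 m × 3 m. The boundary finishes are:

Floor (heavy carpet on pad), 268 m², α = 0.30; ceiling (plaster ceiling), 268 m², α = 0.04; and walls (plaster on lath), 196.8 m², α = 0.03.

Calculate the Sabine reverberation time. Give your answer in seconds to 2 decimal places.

Equivalent absorption area: A = 268*0.30 + 268*0.04 + 196.8*0.03 = 97.024 m².
V = 17.4·15.4·3 = 803.88 m³.
T = 0.161 V/A = 0.161·803.88/97.024 = 1.33 s.

1.33 s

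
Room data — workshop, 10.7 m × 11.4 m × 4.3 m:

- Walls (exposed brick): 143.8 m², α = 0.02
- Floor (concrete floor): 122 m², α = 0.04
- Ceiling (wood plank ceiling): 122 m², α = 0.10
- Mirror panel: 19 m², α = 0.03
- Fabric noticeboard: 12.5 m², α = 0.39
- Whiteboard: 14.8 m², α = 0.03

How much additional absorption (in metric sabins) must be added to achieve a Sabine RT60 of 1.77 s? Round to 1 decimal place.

21.9 sabins

Total absorption A₁ = 143.8*0.02 + 122*0.04 + 122*0.10 + 19*0.03 + 12.5*0.39 + 14.8*0.03
  = 2.876 + 4.880 + 12.200 + 0.570 + 4.875 + 0.444 = 25.845 m² sabins.
Target A₂ = 0.161·524.514/1.77 = 47.710 sabins (V = 524.514 m³).
Additional absorption ΔA = 47.710 − 25.845 = 21.9 sabins.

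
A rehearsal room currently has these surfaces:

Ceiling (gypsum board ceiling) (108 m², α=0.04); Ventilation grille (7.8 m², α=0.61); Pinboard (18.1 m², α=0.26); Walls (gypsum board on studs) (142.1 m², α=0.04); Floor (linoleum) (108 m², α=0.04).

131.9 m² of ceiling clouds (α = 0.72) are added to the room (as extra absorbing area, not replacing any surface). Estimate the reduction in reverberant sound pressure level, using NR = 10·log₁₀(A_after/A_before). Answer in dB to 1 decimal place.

Total absorption A_before = 108·0.04 + 7.8·0.61 + 18.1·0.26 + 142.1·0.04 + 108·0.04
  = 4.320 + 4.758 + 4.706 + 5.684 + 4.320 = 23.788 m² sabins.
Added absorption = 131.9 × 0.72 = 94.968 sabins.
A_after = 23.788 + 94.968 = 118.756 sabins.
Reduction = 10 log₁₀(A_after/A_before) = 10 log₁₀(4.9923) = 7.0 dB.

7.0 dB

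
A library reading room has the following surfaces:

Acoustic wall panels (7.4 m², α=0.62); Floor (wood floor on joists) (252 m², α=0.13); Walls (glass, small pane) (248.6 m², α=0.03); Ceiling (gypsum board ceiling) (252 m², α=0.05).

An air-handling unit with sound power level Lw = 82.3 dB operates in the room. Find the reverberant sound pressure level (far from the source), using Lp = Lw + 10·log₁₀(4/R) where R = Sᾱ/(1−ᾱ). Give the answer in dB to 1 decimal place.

70.4 dB

A = 57.406 sabins; S = 760.0 m².
ᾱ = 57.406/760.0 = 0.0755; R = Sᾱ/(1−ᾱ) = 57.406/(1−0.0755) = 62.094 m².
Lp = Lw + 10 log₁₀(4/R) = 82.3 -11.91 = 70.4 dB.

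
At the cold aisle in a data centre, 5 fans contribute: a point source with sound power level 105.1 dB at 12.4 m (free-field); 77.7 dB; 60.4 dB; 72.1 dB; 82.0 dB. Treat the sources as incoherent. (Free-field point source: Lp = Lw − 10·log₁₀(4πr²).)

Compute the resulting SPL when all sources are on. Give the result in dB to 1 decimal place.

84.0 dB

Source at 12.4 m: Lp = 105.1 − 10·log₁₀(4π·12.4²) = 105.1 − 10·log₁₀(1932.205) = 72.2 dB.
Sum in the linear (power) domain: Σ 10^(Lᵢ/10) = 10^(72.2/10) + 10^(77.7/10) + 10^(60.4/10) + 10^(72.1/10) + 10^(82.0/10) = 2.513e+08.
Combined level = 10 log₁₀(2.513e+08) = 84.0 dB.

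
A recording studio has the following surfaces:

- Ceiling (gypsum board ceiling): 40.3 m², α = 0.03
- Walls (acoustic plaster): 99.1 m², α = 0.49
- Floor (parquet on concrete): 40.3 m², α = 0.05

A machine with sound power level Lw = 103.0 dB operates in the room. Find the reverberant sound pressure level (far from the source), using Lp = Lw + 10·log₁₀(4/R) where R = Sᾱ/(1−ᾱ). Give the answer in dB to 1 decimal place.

A = 51.783 sabins; S = 179.7 m².
ᾱ = 0.2882, so room constant R = A/(1−ᾱ) = 72.749 m².
Lp = 103.0 + 10·log₁₀(4/72.749) = 103.0 + (-12.60) = 90.4 dB.

90.4 dB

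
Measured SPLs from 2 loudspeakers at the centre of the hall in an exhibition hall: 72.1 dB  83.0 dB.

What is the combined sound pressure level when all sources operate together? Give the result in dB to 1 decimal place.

83.3 dB

Σ 10^(Lᵢ/10) = 2.157e+08.
Back to dB: 10·log₁₀ Σ = 83.3 dB.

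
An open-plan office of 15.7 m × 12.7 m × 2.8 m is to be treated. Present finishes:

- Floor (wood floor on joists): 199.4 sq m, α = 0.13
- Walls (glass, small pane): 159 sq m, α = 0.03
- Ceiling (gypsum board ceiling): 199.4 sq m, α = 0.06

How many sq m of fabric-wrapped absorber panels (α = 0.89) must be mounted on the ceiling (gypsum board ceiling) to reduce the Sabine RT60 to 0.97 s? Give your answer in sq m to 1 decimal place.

Equivalent absorption area: A₁ = 199.4×0.13 + 159×0.03 + 199.4×0.06 = 42.656 sq m.
Required A₂ = 0.161·558.292/0.97 = 92.665 sabins.
Absorption to add: 92.665 − 42.656 = 50.009 sabins.
Net gain per sq m: Δα = 0.89 − 0.06 = 0.83.
Panel area = 50.009 / 0.83 = 60.3 sq m.

60.3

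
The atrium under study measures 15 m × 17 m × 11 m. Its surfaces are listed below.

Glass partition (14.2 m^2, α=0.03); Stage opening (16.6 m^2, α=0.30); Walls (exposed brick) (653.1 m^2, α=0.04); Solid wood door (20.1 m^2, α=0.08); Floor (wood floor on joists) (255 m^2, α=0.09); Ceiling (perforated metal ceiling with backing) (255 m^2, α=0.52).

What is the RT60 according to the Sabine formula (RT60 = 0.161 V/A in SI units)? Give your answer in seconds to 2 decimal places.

2.39 seconds

Summing Sᵢαᵢ: 0.426 + 4.980 + 26.124 + 1.608 + 22.950 + 132.600 → A = 188.688 sabins.
Volume V = 15 × 17 × 11 = 2805 m³.
Sabine: RT60 = 0.161 × 2805 / 188.688 = 2.39 s.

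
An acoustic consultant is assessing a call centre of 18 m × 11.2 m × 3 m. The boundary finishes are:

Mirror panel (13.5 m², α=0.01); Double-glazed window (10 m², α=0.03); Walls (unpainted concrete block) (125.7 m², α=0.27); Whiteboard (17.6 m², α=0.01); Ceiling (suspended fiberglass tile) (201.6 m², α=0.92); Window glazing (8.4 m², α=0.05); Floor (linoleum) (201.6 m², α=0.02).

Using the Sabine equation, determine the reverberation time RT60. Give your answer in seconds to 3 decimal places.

Total absorption A = 13.5×0.01 + 10×0.03 + 125.7×0.27 + 17.6×0.01 + 201.6×0.92 + 8.4×0.05 + 201.6×0.02
  = 0.135 + 0.300 + 33.939 + 0.176 + 185.472 + 0.420 + 4.032 = 224.474 m² sabins.
Volume V = 18 × 11.2 × 3 = 604.8 m³.
T = 0.161 V/A = 0.161·604.8/224.474 = 0.434 s.

0.434 sec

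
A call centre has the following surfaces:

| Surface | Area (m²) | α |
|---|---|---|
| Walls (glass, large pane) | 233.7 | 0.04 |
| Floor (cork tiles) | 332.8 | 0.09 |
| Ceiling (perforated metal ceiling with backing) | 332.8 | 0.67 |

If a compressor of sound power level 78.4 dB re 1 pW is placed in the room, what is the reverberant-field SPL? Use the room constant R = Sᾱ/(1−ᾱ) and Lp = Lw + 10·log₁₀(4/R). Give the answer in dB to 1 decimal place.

Σ(Sᵢαᵢ) = 233.7·0.04 + 332.8·0.09 + 332.8·0.67 = 262.276; total area S = 899.3 m².
ᾱ = 0.2916, so room constant R = A/(1−ᾱ) = 370.237 m².
Lp = Lw + 10 log₁₀(4/R) = 78.4 -19.66 = 58.7 dB.

58.7 dB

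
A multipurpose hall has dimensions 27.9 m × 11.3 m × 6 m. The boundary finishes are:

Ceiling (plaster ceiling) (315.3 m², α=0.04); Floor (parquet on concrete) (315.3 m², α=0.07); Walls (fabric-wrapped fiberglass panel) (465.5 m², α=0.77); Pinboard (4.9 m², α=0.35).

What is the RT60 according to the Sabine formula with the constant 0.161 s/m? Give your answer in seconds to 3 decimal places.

0.771 s

A = Σ Sᵢαᵢ = 315.3·0.04 + 315.3·0.07 + 465.5·0.77 + 4.9·0.35 = 394.833 sabins.
V = 27.9·11.3·6 = 1891.62 m³.
Sabine: RT60 = 0.161 × 1891.62 / 394.833 = 0.771 s.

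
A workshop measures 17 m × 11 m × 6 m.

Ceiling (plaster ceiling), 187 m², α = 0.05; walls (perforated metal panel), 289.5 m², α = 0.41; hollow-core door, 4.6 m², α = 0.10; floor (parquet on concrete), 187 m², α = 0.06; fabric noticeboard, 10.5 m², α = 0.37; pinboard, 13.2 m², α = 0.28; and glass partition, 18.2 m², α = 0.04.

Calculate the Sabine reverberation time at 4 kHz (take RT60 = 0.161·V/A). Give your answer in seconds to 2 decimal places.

1.22 sec

Total absorption A = 187*0.05 + 289.5*0.41 + 4.6*0.10 + 187*0.06 + 10.5*0.37 + 13.2*0.28 + 18.2*0.04
  = 9.350 + 118.695 + 0.460 + 11.220 + 3.885 + 3.696 + 0.728 = 148.034 m² sabins.
Volume V = 17 × 11 × 6 = 1122 m³.
Sabine: RT60 = 0.161 × 1122 / 148.034 = 1.22 s.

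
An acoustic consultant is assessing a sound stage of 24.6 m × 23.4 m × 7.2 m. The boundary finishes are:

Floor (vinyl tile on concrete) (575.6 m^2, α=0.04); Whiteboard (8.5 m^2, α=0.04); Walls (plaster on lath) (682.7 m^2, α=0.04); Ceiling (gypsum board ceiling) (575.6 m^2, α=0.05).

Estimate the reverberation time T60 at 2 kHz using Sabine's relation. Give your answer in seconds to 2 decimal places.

Summing Sᵢαᵢ: 23.024 + 0.340 + 27.308 + 28.780 → A = 79.452 sabins.
Room volume: 4144.608 m³.
RT60 = 0.161 · V / A = 0.161 × 4144.608 / 79.452 = 8.40 s.

8.40 s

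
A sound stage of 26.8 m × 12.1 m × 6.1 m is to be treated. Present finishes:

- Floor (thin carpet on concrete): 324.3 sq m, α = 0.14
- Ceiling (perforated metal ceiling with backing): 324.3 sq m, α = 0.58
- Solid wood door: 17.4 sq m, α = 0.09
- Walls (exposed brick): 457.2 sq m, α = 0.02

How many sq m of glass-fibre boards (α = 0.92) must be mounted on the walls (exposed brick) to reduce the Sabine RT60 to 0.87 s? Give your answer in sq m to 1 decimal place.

Summing Sᵢαᵢ: 45.402 + 188.094 + 1.566 + 9.144 → A₁ = 244.206 sabins.
Required A₂ = 0.161·1978.108/0.87 = 366.064 sabins.
ΔA needed = 366.064 − 244.206 = 121.858 sabins.
Each sq m of panel replacing the walls (exposed brick) adds (0.92 − 0.02) = 0.90 sabins.
Area = ΔA/Δα = 121.858/0.90 = 135.4 sq m.

135.4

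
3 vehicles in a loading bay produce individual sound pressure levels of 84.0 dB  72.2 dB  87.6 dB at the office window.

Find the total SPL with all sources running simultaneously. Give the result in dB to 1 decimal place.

Converting to relative power and adding: 10^(84.0/10) + 10^(72.2/10) + 10^(87.6/10) = 8.432e+08.
Back to dB: 10·log₁₀ Σ = 89.3 dB.

89.3 dB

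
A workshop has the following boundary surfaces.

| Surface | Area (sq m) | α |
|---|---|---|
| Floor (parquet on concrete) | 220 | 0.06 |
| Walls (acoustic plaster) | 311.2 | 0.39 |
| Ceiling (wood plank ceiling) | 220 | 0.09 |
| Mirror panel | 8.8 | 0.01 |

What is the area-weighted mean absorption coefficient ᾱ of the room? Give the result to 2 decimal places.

S = Σ Sᵢ = 220 + 311.2 + 220 + 8.8 = 760.0 sq m.
Σ(Sᵢαᵢ) = 220*0.06 + 311.2*0.39 + 220*0.09 + 8.8*0.01 = 154.456.
ᾱ = 154.456 / 760.0 = 0.20.

0.20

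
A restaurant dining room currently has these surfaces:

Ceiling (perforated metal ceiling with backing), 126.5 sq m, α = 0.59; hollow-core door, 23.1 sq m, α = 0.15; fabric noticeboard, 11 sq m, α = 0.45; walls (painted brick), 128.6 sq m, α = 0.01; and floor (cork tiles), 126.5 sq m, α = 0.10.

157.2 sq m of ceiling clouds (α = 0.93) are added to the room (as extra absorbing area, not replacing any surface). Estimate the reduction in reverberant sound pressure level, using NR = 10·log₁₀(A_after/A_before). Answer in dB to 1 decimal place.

Total absorption A_before = 126.5×0.59 + 23.1×0.15 + 11×0.45 + 128.6×0.01 + 126.5×0.10
  = 74.635 + 3.465 + 4.950 + 1.286 + 12.650 = 96.986 sq m sabins.
Added absorption = 157.2 × 0.93 = 146.196 sabins.
New total A_after = 243.182 sabins.
NR = 10·log₁₀(243.182/96.986) = 4.0 dB.

4.0 dB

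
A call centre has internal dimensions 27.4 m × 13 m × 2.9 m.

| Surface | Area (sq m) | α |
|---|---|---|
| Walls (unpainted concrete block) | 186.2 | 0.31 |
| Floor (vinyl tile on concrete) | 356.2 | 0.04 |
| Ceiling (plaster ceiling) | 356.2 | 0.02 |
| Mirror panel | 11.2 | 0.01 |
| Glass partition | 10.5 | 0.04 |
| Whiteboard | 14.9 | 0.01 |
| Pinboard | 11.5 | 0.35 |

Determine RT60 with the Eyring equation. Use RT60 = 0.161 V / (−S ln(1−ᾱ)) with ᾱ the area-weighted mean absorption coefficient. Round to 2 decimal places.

1.90 seconds

Total surface area S = 186.2 + 356.2 + 356.2 + 11.2 + 10.5 + 14.9 + 11.5 = 946.7 sq m.
Σ(Sᵢαᵢ) = 186.2×0.31 + 356.2×0.04 + 356.2×0.02 + 11.2×0.01 + 10.5×0.04 + 14.9×0.01 + 11.5×0.35 = 83.800.
ᾱ = 83.800 / 946.7 = 0.0885.
−S·ln(1−ᾱ) = −946.7 × ln(1 − 0.0885) = 87.725.
V = 27.4 × 13 × 2.9 = 1032.98 m³.
T = 0.161·V/[−S·ln(1−ᾱ)] = 0.161·1032.98/87.725 = 1.90 s.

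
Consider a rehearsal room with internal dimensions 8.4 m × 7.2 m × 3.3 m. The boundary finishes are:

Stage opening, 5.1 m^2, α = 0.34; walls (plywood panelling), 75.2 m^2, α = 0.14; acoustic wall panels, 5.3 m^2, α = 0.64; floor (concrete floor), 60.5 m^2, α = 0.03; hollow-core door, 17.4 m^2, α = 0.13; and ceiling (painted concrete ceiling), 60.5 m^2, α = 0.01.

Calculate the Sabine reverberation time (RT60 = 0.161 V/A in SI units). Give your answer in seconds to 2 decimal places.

1.58 sec

Summing Sᵢαᵢ: 1.734 + 10.528 + 3.392 + 1.815 + 2.262 + 0.605 → A = 20.336 sabins.
V = 8.4·7.2·3.3 = 199.584 m³.
Sabine: RT60 = 0.161 × 199.584 / 20.336 = 1.58 s.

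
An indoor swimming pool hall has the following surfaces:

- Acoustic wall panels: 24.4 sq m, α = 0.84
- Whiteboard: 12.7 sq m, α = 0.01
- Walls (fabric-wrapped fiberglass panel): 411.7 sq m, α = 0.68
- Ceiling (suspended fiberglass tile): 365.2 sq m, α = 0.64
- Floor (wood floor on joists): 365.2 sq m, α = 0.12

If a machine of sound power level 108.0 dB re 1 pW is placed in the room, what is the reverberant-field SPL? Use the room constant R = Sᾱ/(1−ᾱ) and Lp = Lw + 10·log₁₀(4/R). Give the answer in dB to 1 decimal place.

Σ(Sᵢαᵢ) = 24.4·0.84 + 12.7·0.01 + 411.7·0.68 + 365.2·0.64 + 365.2·0.12 = 578.131; total area S = 1179.2 sq m.
ᾱ = 578.131/1179.2 = 0.4903; R = Sᾱ/(1−ᾱ) = 578.131/(1−0.4903) = 1134.257 sq m.
Lp = Lw + 10 log₁₀(4/R) = 108.0 -24.53 = 83.5 dB.

83.5 dB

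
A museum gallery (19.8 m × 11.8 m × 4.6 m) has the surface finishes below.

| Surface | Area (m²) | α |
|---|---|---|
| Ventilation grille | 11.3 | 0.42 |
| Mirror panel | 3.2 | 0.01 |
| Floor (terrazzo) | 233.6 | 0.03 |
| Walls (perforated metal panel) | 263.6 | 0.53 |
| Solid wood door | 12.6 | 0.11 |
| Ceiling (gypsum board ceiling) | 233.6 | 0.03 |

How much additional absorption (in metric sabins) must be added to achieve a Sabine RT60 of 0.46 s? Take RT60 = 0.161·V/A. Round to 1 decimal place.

Equivalent absorption area: A₁ = 11.3·0.42 + 3.2·0.01 + 233.6·0.03 + 263.6·0.53 + 12.6·0.11 + 233.6·0.03 = 159.888 m².
Target A₂ = 0.161·1074.744/0.46 = 376.160 sabins (V = 1074.744 m³).
Shortfall: 376.160 − 159.888 = 216.3 sabins.

216.3 sabins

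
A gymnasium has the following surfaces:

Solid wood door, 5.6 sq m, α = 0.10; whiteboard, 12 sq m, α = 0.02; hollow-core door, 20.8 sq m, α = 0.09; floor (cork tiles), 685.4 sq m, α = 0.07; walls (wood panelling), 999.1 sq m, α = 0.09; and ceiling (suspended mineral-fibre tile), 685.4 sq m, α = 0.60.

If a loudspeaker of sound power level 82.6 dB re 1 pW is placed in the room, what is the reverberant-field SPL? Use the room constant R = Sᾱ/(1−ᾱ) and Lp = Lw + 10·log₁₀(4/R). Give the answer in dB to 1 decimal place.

A = 551.809 sabins; S = 2408.3 sq m.
ᾱ = 0.2291, so room constant R = A/(1−ᾱ) = 715.798 sq m.
Lp = Lw + 10 log₁₀(4/R) = 82.6 -22.53 = 60.1 dB.

60.1 dB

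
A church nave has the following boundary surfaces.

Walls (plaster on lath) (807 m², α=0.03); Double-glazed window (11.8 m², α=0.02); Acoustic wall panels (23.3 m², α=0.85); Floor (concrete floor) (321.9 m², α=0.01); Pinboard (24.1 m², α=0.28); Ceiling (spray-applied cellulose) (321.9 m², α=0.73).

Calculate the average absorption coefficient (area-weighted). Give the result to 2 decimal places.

0.19

S = Σ Sᵢ = 807 + 11.8 + 23.3 + 321.9 + 24.1 + 321.9 = 1510.0 m².
Σ(Sᵢαᵢ) = 807*0.03 + 11.8*0.02 + 23.3*0.85 + 321.9*0.01 + 24.1*0.28 + 321.9*0.73 = 289.205.
ᾱ = A/S = 0.19.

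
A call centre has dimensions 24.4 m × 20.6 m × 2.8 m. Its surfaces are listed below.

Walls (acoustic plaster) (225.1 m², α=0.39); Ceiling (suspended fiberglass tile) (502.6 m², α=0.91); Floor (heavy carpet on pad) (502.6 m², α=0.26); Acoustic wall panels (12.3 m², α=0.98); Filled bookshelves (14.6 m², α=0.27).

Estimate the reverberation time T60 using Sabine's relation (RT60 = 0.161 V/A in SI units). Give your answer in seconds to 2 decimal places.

0.33 seconds

Equivalent absorption area: A = 225.1×0.39 + 502.6×0.91 + 502.6×0.26 + 12.3×0.98 + 14.6×0.27 = 691.827 m².
V = 24.4·20.6·2.8 = 1407.392 m³.
T = 0.161 V/A = 0.161·1407.392/691.827 = 0.33 s.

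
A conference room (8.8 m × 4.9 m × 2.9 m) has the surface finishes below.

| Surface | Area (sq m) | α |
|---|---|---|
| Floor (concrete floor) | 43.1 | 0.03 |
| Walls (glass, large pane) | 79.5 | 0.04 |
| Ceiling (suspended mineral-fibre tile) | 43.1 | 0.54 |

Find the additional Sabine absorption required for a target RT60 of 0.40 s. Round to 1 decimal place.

22.6 sabins

A₁ = Σ Sᵢαᵢ = 43.1·0.03 + 79.5·0.04 + 43.1·0.54 = 27.747 sabins.
V = 125.048 m³. Required absorption A₂ = 0.161 × 125.048 / 0.40 = 50.332 sabins.
Shortfall: 50.332 − 27.747 = 22.6 sabins.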